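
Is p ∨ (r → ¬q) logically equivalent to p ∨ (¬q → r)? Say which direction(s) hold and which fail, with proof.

Both directions fail.

[⇒] This fails. Under r = F, p = F, q = F, the left side is true but the right side is false.

[⇐] This fails. Under r = T, p = F, q = T, the left side is false but the right side is true.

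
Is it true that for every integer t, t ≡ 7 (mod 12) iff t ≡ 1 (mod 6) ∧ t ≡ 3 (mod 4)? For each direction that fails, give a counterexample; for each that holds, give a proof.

(←) If t ≡ 1 (mod 6) and t ≡ 3 (mod 4), then by the Chinese remainder theorem t ≡ 7 (mod 12). This is exactly t ≡ 7 (mod 12).

(→) Suppose t ≡ 7 (mod 12); write t = 12j + 7. Since 6 ∣ 12, reducing mod 6 gives t ≡ 7 ≡ 1 (mod 6); since 4 ∣ 12, reducing mod 4 gives t ≡ 7 ≡ 3 (mod 4).

Both directions hold; the statement is true.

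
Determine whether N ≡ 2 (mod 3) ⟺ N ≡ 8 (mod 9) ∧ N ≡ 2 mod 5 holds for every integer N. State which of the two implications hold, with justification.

Only the converse holds.

(→) This fails: N = 32 gives 32 ≡ 2 (mod 3) but 32 ≡ 5 (mod 9), so the conjunction on the right does not hold.

(←) Conversely, if N ≡ 8 (mod 9) and N ≡ 2 (mod 5), then by the Chinese remainder theorem N ≡ 17 (mod 45). Since 17 ≡ 2 (mod 3) and 3 ∣ 45, we get N ≡ 2 (mod 3).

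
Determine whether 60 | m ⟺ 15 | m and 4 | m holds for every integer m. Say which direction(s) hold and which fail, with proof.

Both directions hold.

(⟹) If 60 ∣ m, write m = 60q. Since 60 = 4·15, m = 15·(4q), so 15 ∣ m; and since 60 = 15·4, m = 4·(15q), so 4 ∣ m.

(⟸) Suppose 15 ∣ m and 4 ∣ m. Any common multiple of 15 and 4 is a multiple of their lcm; here gcd(15, 4) = 1, so lcm(15, 4) = 15·4 = 60, so 60 ∣ m.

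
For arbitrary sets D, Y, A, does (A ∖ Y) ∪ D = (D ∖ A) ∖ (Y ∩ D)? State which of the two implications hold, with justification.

Reverse inclusion. Let x ∈ (D ∖ A) ∖ (Y ∩ D). Then x ∈ D and x ∉ Y, A, from which x ∈ (A ∖ Y) ∪ D.

Forward inclusion. This inclusion fails. Take D = {1}, Y = {1}, A = ∅; then 1 ∈ (A ∖ Y) ∪ D but 1 ∉ (D ∖ A) ∖ (Y ∩ D).

Only the reverse inclusion holds.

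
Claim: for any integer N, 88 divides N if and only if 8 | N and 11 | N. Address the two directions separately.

(⟹) If 88 ∣ N, write N = 88q. Since 88 = 11·8, N = 8·(11q), so 8 ∣ N; and since 88 = 8·11, N = 11·(8q), so 11 ∣ N.

(⟸) Suppose 8 ∣ N and 11 ∣ N. Any common multiple of 8 and 11 is a multiple of their lcm; here gcd(8, 11) = 1, so lcm(8, 11) = 8·11 = 88, so 88 ∣ N.

Equivalent; both directions hold.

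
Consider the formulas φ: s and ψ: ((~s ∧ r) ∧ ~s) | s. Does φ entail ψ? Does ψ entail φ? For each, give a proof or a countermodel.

(⇒) holds; (⇐) fails.

[⇒] Assume the antecedent. If s is true, ((~s ∧ r) ∧ ~s) | s reduces to true regardless of the other variables. If s is false, the antecedent cannot hold. Either way ((~s ∧ r) ∧ ~s) | s holds.

[⇐] This fails. Under s = F, r = T, the left side is false but the right side is true.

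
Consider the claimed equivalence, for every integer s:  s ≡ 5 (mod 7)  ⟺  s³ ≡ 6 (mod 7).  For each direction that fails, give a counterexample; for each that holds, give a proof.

(⇒) holds; (⇐) fails.

[⇒] Suppose s ≡ 5 (mod 7). Write s = 7j + 5. Then (7j + 5)³ = 343j³ + 735j² + 525j + 125 = 7(49j³ + 105j² + 75j + 17) + 6, so s³ ≡ 6 (mod 7).

[⇐] This fails: take s = 3. Then 3³ = 27 ≡ 6 (mod 7), yet 3 ≡ 3 (mod 7), not 5.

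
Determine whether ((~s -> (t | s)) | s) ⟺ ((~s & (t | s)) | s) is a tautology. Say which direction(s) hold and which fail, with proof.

Both directions hold.

[⇐] Assume the antecedent. If t is true, (~s -> (t | s)) | s reduces to true regardless of the other variables. If t is false, the antecedent forces (t = F, s = T), and (~s -> (t | s)) | s holds there. Either way (~s -> (t | s)) | s holds.

[⇒] Assume the antecedent. If t is true, (~s & (t | s)) | s reduces to true regardless of the other variables. If t is false, the antecedent forces (t = F, s = T), and (~s & (t | s)) | s holds there. Either way (~s & (t | s)) | s holds.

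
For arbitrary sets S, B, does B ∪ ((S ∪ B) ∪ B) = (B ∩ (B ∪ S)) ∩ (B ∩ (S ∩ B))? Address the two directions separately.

(⊆) This inclusion fails. Take S = {1}, B = ∅; then 1 ∈ B ∪ ((S ∪ B) ∪ B) but 1 ∉ (B ∩ (B ∪ S)) ∩ (B ∩ (S ∩ B)).

(⊇) Let x ∈ (B ∩ (B ∪ S)) ∩ (B ∩ (S ∩ B)). Then x ∈ S ∩ B, from which x ∈ B ∪ ((S ∪ B) ∪ B).

(⊆) fails; (⊇) holds.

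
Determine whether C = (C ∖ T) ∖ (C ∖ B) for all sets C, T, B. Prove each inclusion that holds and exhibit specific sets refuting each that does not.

Only the reverse inclusion holds.

(⟹) This inclusion fails. Take C = {1}, T = ∅, B = ∅; then 1 ∈ C but 1 ∉ (C ∖ T) ∖ (C ∖ B).

(⟸) Let x ∈ (C ∖ T) ∖ (C ∖ B). Then x ∈ C ∩ B and x ∉ T, from which x ∈ C.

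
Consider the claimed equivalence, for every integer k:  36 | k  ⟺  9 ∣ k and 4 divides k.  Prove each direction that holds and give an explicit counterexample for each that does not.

Both directions hold; the statement is true.

Forward direction. If 36 ∣ k, write k = 36q. Since 36 = 4·9, k = 9·(4q), so 9 ∣ k; and since 36 = 9·4, k = 4·(9q), so 4 ∣ k.

Converse. Suppose 9 ∣ k and 4 ∣ k. Any common multiple of 9 and 4 is a multiple of their lcm; here gcd(9, 4) = 1, so lcm(9, 4) = 9·4 = 36, so 36 ∣ k.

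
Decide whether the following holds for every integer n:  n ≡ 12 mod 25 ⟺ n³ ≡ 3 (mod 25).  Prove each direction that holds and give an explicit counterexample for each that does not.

Both implications hold.

(⇒) Suppose n ≡ 12 mod 25. Write n = 25j + 12. Then (25j + 12)³ = 15625j³ + 22500j² + 10800j + 1728 = 25(625j³ + 900j² + 432j + 69) + 3, so n³ ≡ 3 (mod 25).

(⇐) Conversely, suppose n³ ≡ 3 (mod 25). The only residue r in {0, …, 24} with r³ ≡ 3 (mod 25) is r = 12, so n ≡ 12 (mod 25).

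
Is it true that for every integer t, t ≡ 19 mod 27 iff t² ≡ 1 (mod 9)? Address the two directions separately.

Converse. This fails: take t = 1. Then 1² = 1 ≡ 1 (mod 9), yet 1 ≡ 1 (mod 27), not 19.

Forward direction. Suppose t ≡ 19 (mod 27). Then t² ≡ 19² = 361 (mod 27), and since 9 ∣ 27, also t² ≡ 1 (mod 9).

Only the forward direction holds.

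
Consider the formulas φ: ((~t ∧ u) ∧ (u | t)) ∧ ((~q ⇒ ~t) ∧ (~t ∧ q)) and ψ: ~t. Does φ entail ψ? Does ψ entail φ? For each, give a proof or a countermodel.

(⇒) Assume the antecedent. If t is true, the antecedent cannot hold. If t is false, ~t reduces to true regardless of the other variables. Either way ~t holds.

(⇐) This fails. Under t = F, q = F, u = F, the left side is false but the right side is true.

Not equivalent: only (⇒) holds.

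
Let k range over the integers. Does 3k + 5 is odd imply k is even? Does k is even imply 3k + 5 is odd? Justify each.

Forward direction. Suppose 3k + 5 is odd. Since 3 is odd, 3k and k have the same parity, so 3k + 5 ≡ k + 5 (mod 2). As 5 is odd, 3k + 5 is odd exactly when k is even. Thus k is even.

Converse. Suppose k is even; write k = 2j. Then 3k + 5 = 3·(2j) + 5 = 2·3j + 5, which is odd.

Both directions hold.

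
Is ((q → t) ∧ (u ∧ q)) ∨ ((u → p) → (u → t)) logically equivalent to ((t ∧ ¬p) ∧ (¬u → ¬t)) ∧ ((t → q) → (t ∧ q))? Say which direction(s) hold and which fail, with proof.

(⇒) This fails. Under u = F, t = F, q = F, p = F, the left side is true but the right side is false.

(⇐) Assume the antecedent. If u is true, the antecedent forces (u = T, t = T, q = F, p = F) or (u = T, t = T, q = T, p = F), and the consequent holds there. If u is false, the antecedent cannot hold. Either way the consequent holds.

(⇒) fails; (⇐) holds.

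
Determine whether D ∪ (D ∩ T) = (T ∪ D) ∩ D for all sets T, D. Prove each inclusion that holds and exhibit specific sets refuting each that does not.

Both inclusions hold.

(⟹) Let x ∈ D ∪ (D ∩ T). Then either x ∈ D and x ∉ T; or x ∈ T ∩ D. In each case x ∈ (T ∪ D) ∩ D, so D ∪ (D ∩ T) ⊆ (T ∪ D) ∩ D.

(⟸) Let x ∈ (T ∪ D) ∩ D. Then either x ∈ D and x ∉ T; or x ∈ T ∩ D. In each case x ∈ D ∪ (D ∩ T), so (T ∪ D) ∩ D ⊆ D ∪ (D ∩ T).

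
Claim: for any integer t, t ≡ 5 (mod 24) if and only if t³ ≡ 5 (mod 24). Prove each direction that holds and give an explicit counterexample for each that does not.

(⟹) Suppose t ≡ 5 (mod 24). Write t = 24j + 5. Then (24j + 5)³ = 13824j³ + 8640j² + 1800j + 125 = 24(576j³ + 360j² + 75j + 5) + 5, so t³ ≡ 5 (mod 24).

(⟸) Conversely, suppose t³ ≡ 5 (mod 24). The only residue r in {0, …, 23} with r³ ≡ 5 (mod 24) is r = 5, so t ≡ 5 (mod 24).

The biconditional holds.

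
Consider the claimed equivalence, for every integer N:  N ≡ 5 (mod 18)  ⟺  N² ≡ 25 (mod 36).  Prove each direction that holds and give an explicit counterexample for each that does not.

(⇒) holds; (⇐) fails.

Converse. This fails: take N = 13. Then 13² = 169 ≡ 25 (mod 36), yet 13 ≡ 13 (mod 18), not 5.

Forward direction. Suppose N ≡ 5 (mod 18). Working modulo 36, N ∈ {5, 23}; for each such r, r² ≡ 25 (mod 36).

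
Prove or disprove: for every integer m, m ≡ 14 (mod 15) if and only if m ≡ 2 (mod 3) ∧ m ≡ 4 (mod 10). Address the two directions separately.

Only the converse holds.

Forward direction. This fails: m = 29 gives 29 ≡ 14 (mod 15) but 29 ≡ 9 (mod 10), so the conjunction on the right does not hold.

Converse. If m ≡ 2 (mod 3) and m ≡ 4 (mod 10), then by the Chinese remainder theorem m ≡ 14 (mod 30). Since 14 ≡ 14 (mod 15) and 15 ∣ 30, we get m ≡ 14 (mod 15).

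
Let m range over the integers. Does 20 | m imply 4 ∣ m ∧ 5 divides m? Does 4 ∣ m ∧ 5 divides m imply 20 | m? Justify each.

(←) Suppose 4 ∣ m and 5 ∣ m. Any common multiple of 4 and 5 is a multiple of their lcm; here gcd(4, 5) = 1, so lcm(4, 5) = 4·5 = 20, so 20 ∣ m.

(→) If 20 ∣ m, write m = 20q. Since 20 = 5·4, m = 4·(5q), so 4 ∣ m; and since 20 = 4·5, m = 5·(4q), so 5 ∣ m.

Both implications hold.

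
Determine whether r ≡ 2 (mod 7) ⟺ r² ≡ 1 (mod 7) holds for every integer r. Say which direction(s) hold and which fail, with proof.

(⇒) This fails: take r = 2. Then 2 ≡ 2 (mod 7), but 2² = 4 ≡ 4 (mod 7), not 1.

(⇐) This fails: take r = 1. Then 1² = 1 ≡ 1 (mod 7), yet 1 ≡ 1 (mod 7), not 2.

Both directions fail.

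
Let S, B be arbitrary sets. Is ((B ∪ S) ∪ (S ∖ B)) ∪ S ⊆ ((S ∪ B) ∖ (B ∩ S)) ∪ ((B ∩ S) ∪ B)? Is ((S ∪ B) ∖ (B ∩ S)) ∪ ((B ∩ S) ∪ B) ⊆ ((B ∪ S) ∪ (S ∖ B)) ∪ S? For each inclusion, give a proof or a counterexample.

Both inclusions hold; the sets are equal.

Forward inclusion. Let x ∈ ((B ∪ S) ∪ (S ∖ B)) ∪ S. Then either x ∈ S and x ∉ B; or x ∈ B and x ∉ S; or x ∈ S ∩ B. In each case x ∈ ((S ∪ B) ∖ (B ∩ S)) ∪ ((B ∩ S) ∪ B), so ((B ∪ S) ∪ (S ∖ B)) ∪ S ⊆ ((S ∪ B) ∖ (B ∩ S)) ∪ ((B ∩ S) ∪ B).

Reverse inclusion. Let x ∈ ((S ∪ B) ∖ (B ∩ S)) ∪ ((B ∩ S) ∪ B). Then either x ∈ S and x ∉ B; or x ∈ B and x ∉ S; or x ∈ S ∩ B. In each case x ∈ ((B ∪ S) ∪ (S ∖ B)) ∪ S, so ((S ∪ B) ∖ (B ∩ S)) ∪ ((B ∩ S) ∪ B) ⊆ ((B ∪ S) ∪ (S ∖ B)) ∪ S.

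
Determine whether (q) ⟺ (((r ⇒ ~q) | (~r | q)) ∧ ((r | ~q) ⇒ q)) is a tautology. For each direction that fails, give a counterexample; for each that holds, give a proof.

Equivalent; both directions hold.

(←) Assume the antecedent. If r is true, the antecedent forces (r = T, q = T), and q holds there. If r is false, the antecedent forces (r = F, q = T), and q holds there. Either way q holds.

(→) Assume the antecedent. If r is true, the antecedent forces (r = T, q = T), and the consequent holds there. If r is false, the antecedent forces (r = F, q = T), and the consequent holds there. Either way the consequent holds.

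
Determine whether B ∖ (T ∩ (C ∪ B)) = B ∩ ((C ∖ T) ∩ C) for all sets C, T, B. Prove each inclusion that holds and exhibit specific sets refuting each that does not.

(⊆) fails; (⊇) holds.

Forward inclusion. This inclusion fails. Take C = ∅, T = ∅, B = {1}; then 1 ∈ B ∖ (T ∩ (C ∪ B)) but 1 ∉ B ∩ ((C ∖ T) ∩ C).

Reverse inclusion. Let x ∈ B ∩ ((C ∖ T) ∩ C). Then x ∈ C ∩ B and x ∉ T, from which x ∈ B ∖ (T ∩ (C ∪ B)).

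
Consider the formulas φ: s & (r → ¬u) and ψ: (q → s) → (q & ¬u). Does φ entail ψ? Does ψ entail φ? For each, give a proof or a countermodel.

(⇒) This fails. Under s = T, r = F, u = F, q = F, the left side is true but the right side is false.

(⇐) This fails. Under s = F, r = F, u = F, q = T, the left side is false but the right side is true.

Neither implication holds.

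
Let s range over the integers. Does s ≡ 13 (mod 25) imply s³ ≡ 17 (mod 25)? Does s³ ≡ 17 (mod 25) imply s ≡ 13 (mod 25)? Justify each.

Neither direction holds.

Forward direction. This fails: take s = 13. Then 13 ≡ 13 (mod 25), but 13³ = 2197 ≡ 22 (mod 25), not 17.

Converse. This fails: take s = 23. Then 23³ = 12167 ≡ 17 (mod 25), yet 23 ≡ 23 (mod 25), not 13.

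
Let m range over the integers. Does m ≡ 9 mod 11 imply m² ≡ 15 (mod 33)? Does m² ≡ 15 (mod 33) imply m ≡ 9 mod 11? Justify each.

(⇒) fails and (⇐) fails.

[⇒] This fails: take m = 20. Then 20 ≡ 9 (mod 11), but 20² = 400 ≡ 4 (mod 33), not 15.

[⇐] This fails: take m = 24. Then 24² = 576 ≡ 15 (mod 33), yet 24 ≡ 2 (mod 11), not 9.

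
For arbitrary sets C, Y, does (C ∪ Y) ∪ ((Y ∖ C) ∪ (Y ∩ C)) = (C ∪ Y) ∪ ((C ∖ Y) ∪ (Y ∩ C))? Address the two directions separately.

(⟹) Let x ∈ (C ∪ Y) ∪ ((Y ∖ C) ∪ (Y ∩ C)). Then either x ∈ C and x ∉ Y; or x ∈ Y and x ∉ C; or x ∈ C ∩ Y. In each case x ∈ (C ∪ Y) ∪ ((C ∖ Y) ∪ (Y ∩ C)), so (C ∪ Y) ∪ ((Y ∖ C) ∪ (Y ∩ C)) ⊆ (C ∪ Y) ∪ ((C ∖ Y) ∪ (Y ∩ C)).

(⟸) Let x ∈ (C ∪ Y) ∪ ((C ∖ Y) ∪ (Y ∩ C)). Then either x ∈ C and x ∉ Y; or x ∈ Y and x ∉ C; or x ∈ C ∩ Y. In each case x ∈ (C ∪ Y) ∪ ((Y ∖ C) ∪ (Y ∩ C)), so (C ∪ Y) ∪ ((C ∖ Y) ∪ (Y ∩ C)) ⊆ (C ∪ Y) ∪ ((Y ∖ C) ∪ (Y ∩ C)).

Both inclusions hold; the sets are equal.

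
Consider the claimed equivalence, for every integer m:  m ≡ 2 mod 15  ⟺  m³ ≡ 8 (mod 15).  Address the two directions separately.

Forward direction. Suppose m ≡ 2 mod 15. Write m = 15j + 2. Then (15j + 2)³ = 3375j³ + 1350j² + 180j + 8 = 15(225j³ + 90j² + 12j) + 8, so m³ ≡ 8 (mod 15).

Converse. Suppose m³ ≡ 8 (mod 15). The only residue r in {0, …, 14} with r³ ≡ 8 (mod 15) is r = 2, so m ≡ 2 (mod 15).

Equivalent; both directions hold.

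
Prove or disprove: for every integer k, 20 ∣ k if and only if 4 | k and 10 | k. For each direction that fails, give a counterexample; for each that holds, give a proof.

Both directions hold; the statement is true.

(→) If 20 ∣ k, write k = 20q. Since 20 = 5·4, k = 4·(5q), so 4 ∣ k; and since 20 = 2·10, k = 10·(2q), so 10 ∣ k.

(←) Suppose 4 ∣ k and 10 ∣ k. Any common multiple of 4 and 10 is a multiple of their lcm; here lcm(4, 10) = 4·10/gcd(4, 10) = 40/2 = 20, so 20 ∣ k.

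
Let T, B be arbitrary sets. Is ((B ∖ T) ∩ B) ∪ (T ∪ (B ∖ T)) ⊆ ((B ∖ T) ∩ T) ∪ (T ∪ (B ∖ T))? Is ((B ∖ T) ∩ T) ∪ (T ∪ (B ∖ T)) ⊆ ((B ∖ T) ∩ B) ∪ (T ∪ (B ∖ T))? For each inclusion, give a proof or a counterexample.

(⟹) Let x ∈ ((B ∖ T) ∩ B) ∪ (T ∪ (B ∖ T)). Then either x ∈ T and x ∉ B; or x ∈ B and x ∉ T; or x ∈ T ∩ B. In each case x ∈ ((B ∖ T) ∩ T) ∪ (T ∪ (B ∖ T)), so ((B ∖ T) ∩ B) ∪ (T ∪ (B ∖ T)) ⊆ ((B ∖ T) ∩ T) ∪ (T ∪ (B ∖ T)).

(⟸) Let x ∈ ((B ∖ T) ∩ T) ∪ (T ∪ (B ∖ T)). Then either x ∈ T and x ∉ B; or x ∈ B and x ∉ T; or x ∈ T ∩ B. In each case x ∈ ((B ∖ T) ∩ B) ∪ (T ∪ (B ∖ T)), so ((B ∖ T) ∩ T) ∪ (T ∪ (B ∖ T)) ⊆ ((B ∖ T) ∩ B) ∪ (T ∪ (B ∖ T)).

Both inclusions hold.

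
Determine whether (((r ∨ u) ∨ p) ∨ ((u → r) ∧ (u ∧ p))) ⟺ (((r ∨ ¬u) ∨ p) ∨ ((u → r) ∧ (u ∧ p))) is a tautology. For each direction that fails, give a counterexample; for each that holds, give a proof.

(⇒) fails and (⇐) fails.

[⇒] This fails. Under p = F, u = T, r = F, the left side is true but the right side is false.

[⇐] This fails. Under p = F, u = F, r = F, the left side is false but the right side is true.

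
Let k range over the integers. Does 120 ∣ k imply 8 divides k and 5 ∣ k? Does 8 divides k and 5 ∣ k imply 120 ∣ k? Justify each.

Only the forward implication holds.

[⇒] If 120 ∣ k, write k = 120q. Since 120 = 15·8, k = 8·(15q), so 8 ∣ k; and since 120 = 24·5, k = 5·(24q), so 5 ∣ k.

[⇐] This fails: take k = 40. Both 8 ∣ 40 and 5 ∣ 40, yet 40 is not a multiple of 120 (since 40 = 0·120 + 40), so 120 ∤ 40.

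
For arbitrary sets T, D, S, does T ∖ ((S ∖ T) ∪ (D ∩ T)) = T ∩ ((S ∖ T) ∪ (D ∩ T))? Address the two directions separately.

Forward inclusion. This inclusion fails. Take T = {1}, D = ∅, S = ∅; then 1 ∈ T ∖ ((S ∖ T) ∪ (D ∩ T)) but 1 ∉ T ∩ ((S ∖ T) ∪ (D ∩ T)).

Reverse inclusion. This inclusion fails. Take T = {1}, D = {1}, S = ∅; then 1 ∈ T ∩ ((S ∖ T) ∪ (D ∩ T)) but 1 ∉ T ∖ ((S ∖ T) ∪ (D ∩ T)).

(⊆) fails and (⊇) fails.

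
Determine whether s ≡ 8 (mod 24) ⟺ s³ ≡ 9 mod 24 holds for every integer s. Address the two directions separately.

(⟹) This fails: take s = 8. Then 8 ≡ 8 (mod 24), but 8³ = 512 ≡ 8 (mod 24), not 9.

(⟸) This fails: take s = 9. Then 9³ = 729 ≡ 9 (mod 24), yet 9 ≡ 9 (mod 24), not 8.

(⇒) fails and (⇐) fails.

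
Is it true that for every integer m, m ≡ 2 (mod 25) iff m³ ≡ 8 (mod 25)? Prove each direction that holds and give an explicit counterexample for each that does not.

Forward direction. Suppose m ≡ 2 (mod 25). Write m = 25j + 2. Then (25j + 2)³ = 15625j³ + 3750j² + 300j + 8 = 25(625j³ + 150j² + 12j) + 8, so m³ ≡ 8 (mod 25).

Converse. Suppose m³ ≡ 8 (mod 25). The only residue r in {0, …, 24} with r³ ≡ 8 (mod 25) is r = 2, so m ≡ 2 (mod 25).

Both directions hold.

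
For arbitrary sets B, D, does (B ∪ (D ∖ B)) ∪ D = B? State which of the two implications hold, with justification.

(⊆) This inclusion fails. Take B = ∅, D = {1}; then 1 ∈ (B ∪ (D ∖ B)) ∪ D but 1 ∉ B.

(⊇) Let x ∈ B. Then either x ∈ B and x ∉ D; or x ∈ B ∩ D. In each case x ∈ (B ∪ (D ∖ B)) ∪ D, so B ⊆ (B ∪ (D ∖ B)) ∪ D.

Only the reverse inclusion holds.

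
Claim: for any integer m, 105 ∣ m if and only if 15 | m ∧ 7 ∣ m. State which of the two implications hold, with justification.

Both directions hold; the statement is true.

Forward direction. If 105 ∣ m, write m = 105q. Since 105 = 7·15, m = 15·(7q), so 15 ∣ m; and since 105 = 15·7, m = 7·(15q), so 7 ∣ m.

Converse. Suppose 15 ∣ m and 7 ∣ m. Any common multiple of 15 and 7 is a multiple of their lcm; here gcd(15, 7) = 1, so lcm(15, 7) = 15·7 = 105, so 105 ∣ m.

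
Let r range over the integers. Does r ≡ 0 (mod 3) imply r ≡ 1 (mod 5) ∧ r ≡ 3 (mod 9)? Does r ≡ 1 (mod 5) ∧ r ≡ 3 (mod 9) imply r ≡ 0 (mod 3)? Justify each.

(⟹) This fails: r = 0 gives 0 ≡ 0 (mod 3) but 0 ≡ 0 (mod 5), so the conjunction on the right does not hold.

(⟸) Conversely, if r ≡ 1 (mod 5) and r ≡ 3 (mod 9), then by the Chinese remainder theorem r ≡ 21 (mod 45). Since 21 ≡ 0 (mod 3) and 3 ∣ 45, we get r ≡ 0 (mod 3).

Only the converse holds.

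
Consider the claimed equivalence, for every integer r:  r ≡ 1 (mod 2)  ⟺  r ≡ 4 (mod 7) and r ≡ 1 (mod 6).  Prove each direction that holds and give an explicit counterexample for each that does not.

The forward direction fails; the converse holds.

(→) This fails: r = 1 gives 1 ≡ 1 (mod 2) but 1 ≡ 1 (mod 7), so the conjunction on the right does not hold.

(←) Conversely, if r ≡ 4 (mod 7) and r ≡ 1 (mod 6), then by the Chinese remainder theorem r ≡ 25 (mod 42). Since 25 ≡ 1 (mod 2) and 2 ∣ 42, we get r ≡ 1 (mod 2).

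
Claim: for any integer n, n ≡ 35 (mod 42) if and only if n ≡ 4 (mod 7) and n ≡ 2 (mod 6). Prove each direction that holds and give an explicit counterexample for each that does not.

[⇒] This fails: n = 35 gives 35 ≡ 35 (mod 42) but 35 ≡ 0 (mod 7), so the conjunction on the right does not hold.

[⇐] This fails: n = 32 satisfies both congruences on the right (32 ≡ 4 mod 7 and 32 ≡ 2 mod 6) yet 32 ≡ 32 (mod 42), not 35.

Neither implication holds.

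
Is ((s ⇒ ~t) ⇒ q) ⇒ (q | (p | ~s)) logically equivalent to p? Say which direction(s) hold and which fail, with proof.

Converse. Assume the antecedent. If p is true, the consequent reduces to true regardless of the other variables. If p is false, the antecedent cannot hold. Either way the consequent holds.

Forward direction. This fails. Under p = F, s = F, q = F, t = F, the left side is true but the right side is false.

(⇒) fails; (⇐) holds.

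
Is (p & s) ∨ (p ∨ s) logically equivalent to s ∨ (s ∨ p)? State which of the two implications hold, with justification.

Both implications hold.

(⟹) Assume the antecedent. If p is true, s ∨ (s ∨ p) reduces to true regardless of the other variables. If p is false, the antecedent forces (p = F, s = T), and s ∨ (s ∨ p) holds there. Either way s ∨ (s ∨ p) holds.

(⟸) Assume the antecedent. If p is true, (p & s) ∨ (p ∨ s) reduces to true regardless of the other variables. If p is false, the antecedent forces (p = F, s = T), and (p & s) ∨ (p ∨ s) holds there. Either way (p & s) ∨ (p ∨ s) holds.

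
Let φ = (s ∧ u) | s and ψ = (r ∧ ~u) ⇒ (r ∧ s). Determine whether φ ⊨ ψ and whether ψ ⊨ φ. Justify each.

The forward direction holds; the converse fails.

(⇒) Assume the antecedent. If u is true, (r ∧ ~u) ⇒ (r ∧ s) reduces to true regardless of the other variables. If u is false, the antecedent forces (u = F, r = F, s = T) or (u = F, r = T, s = T), and (r ∧ ~u) ⇒ (r ∧ s) holds there. Either way (r ∧ ~u) ⇒ (r ∧ s) holds.

(⇐) This fails. Under u = F, r = F, s = F, the left side is false but the right side is true.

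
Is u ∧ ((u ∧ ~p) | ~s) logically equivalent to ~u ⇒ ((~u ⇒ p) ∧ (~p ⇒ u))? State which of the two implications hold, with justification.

[⇒] Assume the antecedent. If u is true, ~u ⇒ ((~u ⇒ p) ∧ (~p ⇒ u)) reduces to true regardless of the other variables. If u is false, the antecedent cannot hold. Either way ~u ⇒ ((~u ⇒ p) ∧ (~p ⇒ u)) holds.

[⇐] This fails. Under u = F, s = F, p = T, the left side is false but the right side is true.

(⇒) holds; (⇐) fails.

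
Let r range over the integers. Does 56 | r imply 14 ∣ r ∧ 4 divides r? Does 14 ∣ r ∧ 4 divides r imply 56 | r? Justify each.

Only the forward implication holds.

[⇒] If 56 ∣ r, write r = 56q. Since 56 = 4·14, r = 14·(4q), so 14 ∣ r; and since 56 = 14·4, r = 4·(14q), so 4 ∣ r.

[⇐] This fails: take r = 28. Both 14 ∣ 28 and 4 ∣ 28, yet 28 is not a multiple of 56 (since 28 = 0·56 + 28), so 56 ∤ 28.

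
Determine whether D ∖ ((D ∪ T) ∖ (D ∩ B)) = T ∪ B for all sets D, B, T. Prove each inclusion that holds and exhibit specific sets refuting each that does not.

Only the forward inclusion holds.

Forward inclusion. Let x ∈ D ∖ ((D ∪ T) ∖ (D ∩ B)). Then either x ∈ D ∩ B and x ∉ T; or x ∈ D ∩ B ∩ T. In each case x ∈ T ∪ B, so D ∖ ((D ∪ T) ∖ (D ∩ B)) ⊆ T ∪ B.

Reverse inclusion. This inclusion fails. Take D = ∅, B = {1}, T = ∅; then 1 ∈ T ∪ B but 1 ∉ D ∖ ((D ∪ T) ∖ (D ∩ B)).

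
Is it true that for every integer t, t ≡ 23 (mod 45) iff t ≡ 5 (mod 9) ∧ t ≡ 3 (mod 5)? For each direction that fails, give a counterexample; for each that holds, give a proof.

The biconditional holds.

(⇒) Suppose t ≡ 23 (mod 45); write t = 45j + 23. Since 9 ∣ 45, reducing mod 9 gives t ≡ 23 ≡ 5 (mod 9); since 5 ∣ 45, reducing mod 5 gives t ≡ 23 ≡ 3 (mod 5).

(⇐) Conversely, if t ≡ 5 (mod 9) and t ≡ 3 (mod 5), then by the Chinese remainder theorem t ≡ 23 (mod 45). This is exactly t ≡ 23 (mod 45).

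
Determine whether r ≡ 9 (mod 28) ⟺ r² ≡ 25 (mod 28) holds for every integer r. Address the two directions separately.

The forward direction holds; the converse fails.

(→) Suppose r ≡ 9 (mod 28). Write r = 28j + 9. Then (28j + 9)² = 784j² + 504j + 81 = 28(28j² + 18j + 2) + 25, so r² ≡ 25 (mod 28).

(←) This fails: take r = 5. Then 5² = 25 ≡ 25 (mod 28), yet 5 ≡ 5 (mod 28), not 9.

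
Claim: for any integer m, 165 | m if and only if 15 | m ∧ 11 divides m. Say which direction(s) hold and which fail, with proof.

Forward direction. If 165 ∣ m, write m = 165q. Since 165 = 11·15, m = 15·(11q), so 15 ∣ m; and since 165 = 15·11, m = 11·(15q), so 11 ∣ m.

Converse. Suppose 15 ∣ m and 11 ∣ m. Any common multiple of 15 and 11 is a multiple of their lcm; here gcd(15, 11) = 1, so lcm(15, 11) = 15·11 = 165, so 165 ∣ m.

The biconditional holds.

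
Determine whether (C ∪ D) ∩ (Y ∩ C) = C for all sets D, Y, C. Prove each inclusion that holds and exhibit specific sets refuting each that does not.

Forward inclusion. Let x ∈ (C ∪ D) ∩ (Y ∩ C). Then either x ∈ Y ∩ C and x ∉ D; or x ∈ D ∩ Y ∩ C. In each case x ∈ C, so (C ∪ D) ∩ (Y ∩ C) ⊆ C.

Reverse inclusion. This inclusion fails. Take D = ∅, Y = ∅, C = {1}; then 1 ∈ C but 1 ∉ (C ∪ D) ∩ (Y ∩ C).

The sets are not equal: only the forward inclusion holds.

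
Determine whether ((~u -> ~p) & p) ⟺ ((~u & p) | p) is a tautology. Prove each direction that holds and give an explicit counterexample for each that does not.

(⇒) holds; (⇐) fails.

[⇒] Assume the antecedent. If p is true, (~u & p) | p reduces to true regardless of the other variables. If p is false, the antecedent cannot hold. Either way (~u & p) | p holds.

[⇐] This fails. Under p = T, u = F, the left side is false but the right side is true.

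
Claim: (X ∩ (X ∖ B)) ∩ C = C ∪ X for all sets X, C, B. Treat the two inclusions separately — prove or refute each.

Reverse inclusion. This inclusion fails. Take X = {1}, C = ∅, B = ∅; then 1 ∈ C ∪ X but 1 ∉ (X ∩ (X ∖ B)) ∩ C.

Forward inclusion. Let x ∈ (X ∩ (X ∖ B)) ∩ C. Then x ∈ X ∩ C and x ∉ B, from which x ∈ C ∪ X.

Only the forward inclusion holds.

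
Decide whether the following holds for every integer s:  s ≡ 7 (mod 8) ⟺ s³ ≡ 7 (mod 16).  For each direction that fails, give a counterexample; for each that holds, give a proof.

(⟹) This fails: take s = 15. Then 15 ≡ 7 (mod 8), but 15³ = 3375 ≡ 15 (mod 16), not 7.

(⟸) Conversely, the residues r modulo 16 with r³ ≡ 7 (mod 16) are exactly {7}, and each is ≡ 7 (mod 8).

Only the converse holds.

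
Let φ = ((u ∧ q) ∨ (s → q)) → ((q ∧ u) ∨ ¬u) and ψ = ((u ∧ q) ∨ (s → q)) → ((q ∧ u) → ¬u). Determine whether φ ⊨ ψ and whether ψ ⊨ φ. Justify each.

Neither direction holds.

Forward direction. This fails. Under u = T, q = T, s = F, the left side is true but the right side is false.

Converse. This fails. Under u = T, q = F, s = F, the left side is false but the right side is true.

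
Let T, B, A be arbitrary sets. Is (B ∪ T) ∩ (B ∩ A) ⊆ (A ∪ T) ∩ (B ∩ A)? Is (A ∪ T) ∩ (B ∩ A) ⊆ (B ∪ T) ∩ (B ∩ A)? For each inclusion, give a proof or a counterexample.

The two sets are equal.

(⟸) Let x ∈ (A ∪ T) ∩ (B ∩ A). Then either x ∈ B ∩ A and x ∉ T; or x ∈ T ∩ B ∩ A. In each case x ∈ (B ∪ T) ∩ (B ∩ A), so (A ∪ T) ∩ (B ∩ A) ⊆ (B ∪ T) ∩ (B ∩ A).

(⟹) Let x ∈ (B ∪ T) ∩ (B ∩ A). Then either x ∈ B ∩ A and x ∉ T; or x ∈ T ∩ B ∩ A. In each case x ∈ (A ∪ T) ∩ (B ∩ A), so (B ∪ T) ∩ (B ∩ A) ⊆ (A ∪ T) ∩ (B ∩ A).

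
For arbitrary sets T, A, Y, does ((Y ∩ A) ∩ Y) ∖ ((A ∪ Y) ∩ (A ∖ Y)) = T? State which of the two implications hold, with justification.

(⊆) fails and (⊇) fails.

(⊆) This inclusion fails. Take T = ∅, A = {1}, Y = {1}; then 1 ∈ ((Y ∩ A) ∩ Y) ∖ ((A ∪ Y) ∩ (A ∖ Y)) but 1 ∉ T.

(⊇) This inclusion fails. Take T = {1}, A = ∅, Y = ∅; then 1 ∈ T but 1 ∉ ((Y ∩ A) ∩ Y) ∖ ((A ∪ Y) ∩ (A ∖ Y)).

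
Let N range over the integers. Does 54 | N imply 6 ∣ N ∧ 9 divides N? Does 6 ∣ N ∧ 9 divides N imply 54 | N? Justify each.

(⇒) If 54 ∣ N, write N = 54q. Since 54 = 9·6, N = 6·(9q), so 6 ∣ N; and since 54 = 6·9, N = 9·(6q), so 9 ∣ N.

(⇐) This fails: take N = 18. Both 6 ∣ 18 and 9 ∣ 18, yet 18 is not a multiple of 54 (since 18 = 0·54 + 18), so 54 ∤ 18.

(⇒) holds; (⇐) fails.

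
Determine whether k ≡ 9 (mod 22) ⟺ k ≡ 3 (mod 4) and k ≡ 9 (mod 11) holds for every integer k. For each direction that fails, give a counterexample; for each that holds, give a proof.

Not equivalent: only (⇐) holds.

(⟹) This fails: k = 9 gives 9 ≡ 9 (mod 22) but 9 ≡ 1 (mod 4), so the conjunction on the right does not hold.

(⟸) Conversely, if k ≡ 3 (mod 4) and k ≡ 9 (mod 11), then by the Chinese remainder theorem k ≡ 31 (mod 44). Since 31 ≡ 9 (mod 22) and 22 ∣ 44, we get k ≡ 9 (mod 22).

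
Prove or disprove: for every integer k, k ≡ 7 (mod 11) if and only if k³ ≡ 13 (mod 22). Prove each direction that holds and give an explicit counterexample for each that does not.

Only the converse holds.

(⇒) This fails: take k = 18. Then 18 ≡ 7 (mod 11), but 18³ = 5832 ≡ 2 (mod 22), not 13.

(⇐) Conversely, the residues r modulo 22 with r³ ≡ 13 (mod 22) are exactly {7}, and each is ≡ 7 (mod 11).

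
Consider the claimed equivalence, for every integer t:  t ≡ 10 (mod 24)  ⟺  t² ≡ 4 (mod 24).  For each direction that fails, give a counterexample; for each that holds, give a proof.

(⟸) This fails: take t = 2. Then 2² = 4 ≡ 4 (mod 24), yet 2 ≡ 2 (mod 24), not 10.

(⟹) Suppose t ≡ 10 (mod 24). Write t = 24j + 10. Then (24j + 10)² = 576j² + 480j + 100 = 24(24j² + 20j + 4) + 4, so t² ≡ 4 (mod 24).

Only the forward implication holds.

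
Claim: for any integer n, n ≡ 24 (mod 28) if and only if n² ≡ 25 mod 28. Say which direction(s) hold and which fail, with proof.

[⇒] This fails: take n = 24. Then 24 ≡ 24 (mod 28), but 24² = 576 ≡ 16 (mod 28), not 25.

[⇐] This fails: take n = 5. Then 5² = 25 ≡ 25 (mod 28), yet 5 ≡ 5 (mod 28), not 24.

Neither implication holds.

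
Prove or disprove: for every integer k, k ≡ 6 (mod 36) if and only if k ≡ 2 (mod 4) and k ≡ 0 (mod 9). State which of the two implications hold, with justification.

(⇒) This fails: k = 6 gives 6 ≡ 6 (mod 36) but 6 ≡ 6 (mod 9), so the conjunction on the right does not hold.

(⇐) This fails: k = 18 satisfies both congruences on the right (18 ≡ 2 mod 4 and 18 ≡ 0 mod 9) yet 18 ≡ 18 (mod 36), not 6.

(⇒) fails and (⇐) fails.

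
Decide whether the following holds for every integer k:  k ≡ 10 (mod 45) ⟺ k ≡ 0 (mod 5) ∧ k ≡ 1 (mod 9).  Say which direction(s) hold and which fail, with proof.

(→) Suppose k ≡ 10 (mod 45); write k = 45j + 10. Since 5 ∣ 45, reducing mod 5 gives k ≡ 10 ≡ 0 (mod 5); since 9 ∣ 45, reducing mod 9 gives k ≡ 10 ≡ 1 (mod 9).

(←) Conversely, if k ≡ 0 (mod 5) and k ≡ 1 (mod 9), then by the Chinese remainder theorem k ≡ 10 (mod 45). This is exactly k ≡ 10 (mod 45).

Both directions hold.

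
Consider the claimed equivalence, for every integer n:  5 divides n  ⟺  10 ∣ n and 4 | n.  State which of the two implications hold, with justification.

(⟸) Suppose 10 ∣ n and 4 ∣ n. Any common multiple of 10 and 4 is a multiple of their lcm; here lcm(10, 4) = 10·4/gcd(10, 4) = 40/2 = 20, so 20 ∣ n. Since 5 ∣ 20, it follows that 5 ∣ n.

(⟹) This fails: take n = 5. Certainly 5 ∣ 5, but 10 ∤ 5.

The forward direction fails; the converse holds.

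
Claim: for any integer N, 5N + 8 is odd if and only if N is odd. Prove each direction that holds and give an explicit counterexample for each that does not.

The biconditional holds.

(→) Suppose 5N + 8 is odd. Since 5 is odd, 5N and N have the same parity, so 5N + 8 ≡ N + 8 (mod 2). As 8 is even, 5N + 8 is odd exactly when N is odd. Thus N is odd.

(←) Conversely, suppose N is odd; write N = 2j + 1. Then 5N + 8 = 5·(2j + 1) + 8 = 2·5j + 13, which is odd.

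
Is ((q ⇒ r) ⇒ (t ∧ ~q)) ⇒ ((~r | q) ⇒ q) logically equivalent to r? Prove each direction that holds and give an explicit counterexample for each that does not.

(⇒) fails; (⇐) holds.

Converse. Assume the antecedent. If q is true, the consequent reduces to true regardless of the other variables. If q is false, the antecedent forces (q = F, t = F, r = T) or (q = F, t = T, r = T), and the consequent holds there. Either way the consequent holds.

Forward direction. This fails. Under q = F, t = F, r = F, the left side is true but the right side is false.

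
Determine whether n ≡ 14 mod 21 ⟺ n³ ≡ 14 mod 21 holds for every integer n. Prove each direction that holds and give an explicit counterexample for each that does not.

(⟹) Suppose n ≡ 14 mod 21. Write n = 21j + 14. Then (21j + 14)³ = 9261j³ + 18522j² + 12348j + 2744 = 21(441j³ + 882j² + 588j + 130) + 14, so n³ ≡ 14 (mod 21).

(⟸) Conversely, suppose n³ ≡ 14 (mod 21). The only residue r in {0, …, 20} with r³ ≡ 14 (mod 21) is r = 14, so n ≡ 14 (mod 21).

Equivalent; both directions hold.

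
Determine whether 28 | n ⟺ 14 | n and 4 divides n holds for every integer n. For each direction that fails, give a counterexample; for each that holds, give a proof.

Equivalent; both directions hold.

(⇒) If 28 ∣ n, write n = 28q. Since 28 = 2·14, n = 14·(2q), so 14 ∣ n; and since 28 = 7·4, n = 4·(7q), so 4 ∣ n.

(⇐) Suppose 14 ∣ n and 4 ∣ n. Any common multiple of 14 and 4 is a multiple of their lcm; here lcm(14, 4) = 14·4/gcd(14, 4) = 56/2 = 28, so 28 ∣ n.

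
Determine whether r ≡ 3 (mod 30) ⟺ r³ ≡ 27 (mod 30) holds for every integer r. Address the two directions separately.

The biconditional holds.

Forward direction. Suppose r ≡ 3 (mod 30). Write r = 30j + 3. Then (30j + 3)³ = 27000j³ + 8100j² + 810j + 27 = 30(900j³ + 270j² + 27j) + 27, so r³ ≡ 27 (mod 30).

Converse. Suppose r³ ≡ 27 (mod 30). The only residue r in {0, …, 29} with r³ ≡ 27 (mod 30) is r = 3, so r ≡ 3 (mod 30).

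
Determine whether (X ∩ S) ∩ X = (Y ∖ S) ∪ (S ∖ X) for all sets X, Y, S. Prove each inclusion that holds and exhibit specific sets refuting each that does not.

Forward inclusion. This inclusion fails. Take X = {1}, Y = ∅, S = {1}; then 1 ∈ (X ∩ S) ∩ X but 1 ∉ (Y ∖ S) ∪ (S ∖ X).

Reverse inclusion. This inclusion fails. Take X = ∅, Y = {1}, S = ∅; then 1 ∈ (Y ∖ S) ∪ (S ∖ X) but 1 ∉ (X ∩ S) ∩ X.

(⊆) fails and (⊇) fails.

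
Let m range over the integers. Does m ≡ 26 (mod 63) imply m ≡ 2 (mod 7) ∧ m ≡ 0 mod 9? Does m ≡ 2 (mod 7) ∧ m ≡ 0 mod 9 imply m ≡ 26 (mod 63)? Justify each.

(⇒) fails and (⇐) fails.

(→) This fails: m = 26 gives 26 ≡ 26 (mod 63) but 26 ≡ 5 (mod 7), so the conjunction on the right does not hold.

(←) This fails: m = 9 satisfies both congruences on the right (9 ≡ 2 mod 7 and 9 ≡ 0 mod 9) yet 9 ≡ 9 (mod 63), not 26.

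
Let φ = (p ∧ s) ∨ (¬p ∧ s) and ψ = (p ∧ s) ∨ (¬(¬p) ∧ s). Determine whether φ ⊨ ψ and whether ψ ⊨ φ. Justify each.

(⇒) This fails. Under s = T, p = F, the left side is true but the right side is false.

(⇐) Assume the antecedent. If s is true, (p ∧ s) ∨ (¬p ∧ s) reduces to true regardless of the other variables. If s is false, the antecedent cannot hold. Either way (p ∧ s) ∨ (¬p ∧ s) holds.

The forward direction fails; the converse holds.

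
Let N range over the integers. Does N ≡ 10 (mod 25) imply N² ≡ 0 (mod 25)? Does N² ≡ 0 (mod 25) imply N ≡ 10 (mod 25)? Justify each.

Forward direction. Suppose N ≡ 10 (mod 25). Write N = 25j + 10. Then (25j + 10)² = 625j² + 500j + 100 = 25(25j² + 20j + 4) + 0, so N² ≡ 0 (mod 25).

Converse. This fails: take N = 0. Then 0² = 0 ≡ 0 (mod 25), yet 0 ≡ 0 (mod 25), not 10.

The forward direction holds; the converse fails.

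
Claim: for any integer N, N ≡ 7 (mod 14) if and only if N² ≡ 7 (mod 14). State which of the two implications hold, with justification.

Both directions hold.

[⇒] Suppose N ≡ 7 (mod 14). Write N = 14j + 7. Then (14j + 7)² = 196j² + 196j + 49 = 14(14j² + 14j + 3) + 7, so N² ≡ 7 (mod 14).

[⇐] Conversely, suppose N² ≡ 7 (mod 14). The only residue r in {0, …, 13} with r² ≡ 7 (mod 14) is r = 7, so N ≡ 7 (mod 14).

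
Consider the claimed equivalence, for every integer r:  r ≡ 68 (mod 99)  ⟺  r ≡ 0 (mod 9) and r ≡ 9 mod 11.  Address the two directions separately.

(→) This fails: r = 68 gives 68 ≡ 68 (mod 99) but 68 ≡ 5 (mod 9), so the conjunction on the right does not hold.

(←) This fails: r = 9 satisfies both congruences on the right (9 ≡ 0 mod 9 and 9 ≡ 9 mod 11) yet 9 ≡ 9 (mod 99), not 68.

Both directions fail.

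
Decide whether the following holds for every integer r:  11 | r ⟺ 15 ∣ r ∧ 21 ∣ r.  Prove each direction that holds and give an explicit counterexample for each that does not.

(⇒) This fails: take r = 11. Certainly 11 ∣ 11, but 15 ∤ 11.

(⇐) This fails: take r = 105. Both 15 ∣ 105 and 21 ∣ 105, yet 105 is not a multiple of 11 (since 105 = 9·11 + 6), so 11 ∤ 105.

(⇒) fails and (⇐) fails.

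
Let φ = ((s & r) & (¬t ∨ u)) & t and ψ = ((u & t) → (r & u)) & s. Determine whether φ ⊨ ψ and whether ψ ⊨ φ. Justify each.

The forward direction holds; the converse fails.

[⇒] Assume the antecedent. If u is true, the antecedent forces (u = T, s = T, t = T, r = T), and ((u & t) → (r & u)) & s holds there. If u is false, the antecedent cannot hold. Either way ((u & t) → (r & u)) & s holds.

[⇐] This fails. Under u = F, s = T, t = F, r = F, the left side is false but the right side is true.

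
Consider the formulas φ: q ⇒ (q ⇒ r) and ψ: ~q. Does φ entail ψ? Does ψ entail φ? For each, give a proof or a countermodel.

(←) Assume the antecedent. If r is true, q ⇒ (q ⇒ r) reduces to true regardless of the other variables. If r is false, the antecedent forces (r = F, q = F), and q ⇒ (q ⇒ r) holds there. Either way q ⇒ (q ⇒ r) holds.

(→) This fails. Under r = T, q = T, the left side is true but the right side is false.

(⇒) fails; (⇐) holds.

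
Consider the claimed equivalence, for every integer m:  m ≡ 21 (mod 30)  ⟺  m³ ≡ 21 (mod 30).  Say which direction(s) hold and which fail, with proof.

(⟹) Suppose m ≡ 21 (mod 30). Write m = 30j + 21. Then (30j + 21)³ = 27000j³ + 56700j² + 39690j + 9261 = 30(900j³ + 1890j² + 1323j + 308) + 21, so m³ ≡ 21 (mod 30).

(⟸) Conversely, suppose m³ ≡ 21 (mod 30). The only residue r in {0, …, 29} with r³ ≡ 21 (mod 30) is r = 21, so m ≡ 21 (mod 30).

Equivalent; both directions hold.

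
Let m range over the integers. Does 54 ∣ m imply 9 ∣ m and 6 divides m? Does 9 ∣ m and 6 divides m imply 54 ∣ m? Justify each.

Not equivalent: only (⇒) holds.

(⟹) If 54 ∣ m, write m = 54q. Since 54 = 6·9, m = 9·(6q), so 9 ∣ m; and since 54 = 9·6, m = 6·(9q), so 6 ∣ m.

(⟸) This fails: take m = 18. Both 9 ∣ 18 and 6 ∣ 18, yet 18 is not a multiple of 54 (since 18 = 0·54 + 18), so 54 ∤ 18.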